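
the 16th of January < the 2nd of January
False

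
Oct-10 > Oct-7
True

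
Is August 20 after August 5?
Yes. Day 20 comes after day 5 in August — this is a date comparison, not a decimal one (the decimal 8.20 would be smaller than 8.5).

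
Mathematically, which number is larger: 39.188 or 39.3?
39.3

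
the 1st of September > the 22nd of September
False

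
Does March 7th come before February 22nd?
No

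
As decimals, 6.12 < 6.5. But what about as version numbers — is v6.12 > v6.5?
True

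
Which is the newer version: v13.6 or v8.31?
v13.6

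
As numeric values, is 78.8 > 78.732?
True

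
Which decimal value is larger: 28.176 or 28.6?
28.6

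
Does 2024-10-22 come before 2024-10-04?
No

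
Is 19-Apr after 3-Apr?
Yes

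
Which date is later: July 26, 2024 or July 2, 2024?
July 26, 2024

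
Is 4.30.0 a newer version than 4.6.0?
Yes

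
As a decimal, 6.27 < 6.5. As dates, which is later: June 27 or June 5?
June 27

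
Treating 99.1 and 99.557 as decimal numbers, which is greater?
99.557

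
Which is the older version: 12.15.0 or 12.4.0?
12.4.0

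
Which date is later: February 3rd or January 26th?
February 3rd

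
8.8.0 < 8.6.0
False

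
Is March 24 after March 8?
Yes. Day 24 comes after day 8 in March — this is a date comparison, not a decimal one (the decimal 3.24 would be smaller than 3.8).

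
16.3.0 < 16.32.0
True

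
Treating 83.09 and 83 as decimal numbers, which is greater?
83.09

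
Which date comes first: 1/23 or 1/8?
1/8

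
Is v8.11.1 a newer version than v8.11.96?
No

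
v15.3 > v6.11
True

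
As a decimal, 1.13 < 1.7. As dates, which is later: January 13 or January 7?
January 13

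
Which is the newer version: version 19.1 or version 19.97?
version 19.97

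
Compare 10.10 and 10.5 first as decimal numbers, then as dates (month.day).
As decimals: 10.10 < 10.5. As dates: 10/10 is later than 10/5 (day 10 > day 5).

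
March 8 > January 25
True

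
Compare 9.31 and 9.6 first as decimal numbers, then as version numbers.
As decimals: 9.31 < 9.6. As versions: v9.31 > v9.6 (minor version 31 > 6).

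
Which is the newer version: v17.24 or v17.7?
v17.24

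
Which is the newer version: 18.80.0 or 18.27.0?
18.80.0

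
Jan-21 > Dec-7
False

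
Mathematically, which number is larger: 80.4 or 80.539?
80.539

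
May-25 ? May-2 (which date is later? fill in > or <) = >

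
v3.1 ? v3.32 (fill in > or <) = <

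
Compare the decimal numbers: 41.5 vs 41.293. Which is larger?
41.5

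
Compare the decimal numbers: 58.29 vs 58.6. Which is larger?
58.6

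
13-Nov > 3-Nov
True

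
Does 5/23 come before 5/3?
No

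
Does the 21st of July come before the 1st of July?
No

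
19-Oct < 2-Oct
False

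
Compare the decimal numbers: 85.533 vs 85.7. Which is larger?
85.7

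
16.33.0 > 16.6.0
True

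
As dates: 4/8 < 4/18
True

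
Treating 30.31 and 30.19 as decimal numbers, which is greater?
30.31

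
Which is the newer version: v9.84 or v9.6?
v9.84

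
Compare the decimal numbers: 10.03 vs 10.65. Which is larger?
10.65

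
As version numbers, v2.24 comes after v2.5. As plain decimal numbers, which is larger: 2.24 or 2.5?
2.5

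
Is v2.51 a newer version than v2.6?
Yes. Version numbers are compared segment by segment as integers, not as decimals: minor version 51 > 6, so v2.51 > v2.6 (even though the decimal 2.51 < 2.6).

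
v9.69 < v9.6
False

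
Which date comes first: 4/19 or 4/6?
4/6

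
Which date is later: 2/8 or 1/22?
2/8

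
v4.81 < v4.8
False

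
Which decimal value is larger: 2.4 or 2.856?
2.856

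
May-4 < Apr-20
False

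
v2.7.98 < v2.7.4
False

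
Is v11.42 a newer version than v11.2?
Yes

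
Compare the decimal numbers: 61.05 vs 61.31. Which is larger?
61.31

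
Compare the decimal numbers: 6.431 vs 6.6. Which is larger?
6.6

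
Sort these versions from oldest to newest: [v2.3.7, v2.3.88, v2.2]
[v2.2, v2.3.7, v2.3.88]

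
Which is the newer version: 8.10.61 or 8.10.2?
8.10.61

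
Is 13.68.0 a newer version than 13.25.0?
Yes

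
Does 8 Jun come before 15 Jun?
Yes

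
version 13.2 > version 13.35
False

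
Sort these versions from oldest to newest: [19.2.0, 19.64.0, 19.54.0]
[19.2.0, 19.54.0, 19.64.0]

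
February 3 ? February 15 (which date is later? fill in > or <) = <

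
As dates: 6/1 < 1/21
False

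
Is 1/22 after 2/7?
No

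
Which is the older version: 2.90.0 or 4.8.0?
2.90.0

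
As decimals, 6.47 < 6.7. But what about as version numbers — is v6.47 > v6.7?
True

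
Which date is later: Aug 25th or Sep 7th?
Sep 7th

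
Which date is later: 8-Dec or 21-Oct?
8-Dec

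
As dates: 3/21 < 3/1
False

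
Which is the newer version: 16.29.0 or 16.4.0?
16.29.0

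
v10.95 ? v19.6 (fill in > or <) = <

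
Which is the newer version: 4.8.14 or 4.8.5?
4.8.14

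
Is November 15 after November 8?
Yes. Day 15 comes after day 8 in November — this is a date comparison, not a decimal one (the decimal 11.15 would be smaller than 11.8).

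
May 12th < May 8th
False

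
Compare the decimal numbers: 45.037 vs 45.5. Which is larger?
45.5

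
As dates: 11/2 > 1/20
True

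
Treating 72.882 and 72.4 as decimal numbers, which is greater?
72.882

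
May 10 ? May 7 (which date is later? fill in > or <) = >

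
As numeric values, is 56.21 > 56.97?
False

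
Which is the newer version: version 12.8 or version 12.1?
version 12.8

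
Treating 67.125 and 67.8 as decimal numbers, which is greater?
67.8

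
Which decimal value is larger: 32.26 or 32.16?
32.26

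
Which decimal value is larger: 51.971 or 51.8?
51.971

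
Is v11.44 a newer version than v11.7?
Yes. Version numbers are compared segment by segment as integers, not as decimals: minor version 44 > 7, so v11.44 > v11.7 (even though the decimal 11.44 < 11.7).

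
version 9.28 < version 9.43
True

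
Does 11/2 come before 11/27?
Yes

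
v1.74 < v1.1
False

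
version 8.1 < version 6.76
False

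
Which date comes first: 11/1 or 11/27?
11/1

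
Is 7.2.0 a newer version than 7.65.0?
No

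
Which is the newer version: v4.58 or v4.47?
v4.58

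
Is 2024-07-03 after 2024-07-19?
No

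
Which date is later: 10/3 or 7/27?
10/3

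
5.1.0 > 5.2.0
False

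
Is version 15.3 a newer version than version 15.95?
No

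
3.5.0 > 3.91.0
False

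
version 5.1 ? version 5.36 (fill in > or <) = <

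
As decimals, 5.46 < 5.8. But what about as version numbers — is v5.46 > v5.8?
True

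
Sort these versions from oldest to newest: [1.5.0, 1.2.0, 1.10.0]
[1.2.0, 1.5.0, 1.10.0]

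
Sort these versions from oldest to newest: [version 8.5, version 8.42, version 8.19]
[version 8.5, version 8.19, version 8.42]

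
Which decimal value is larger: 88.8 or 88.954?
88.954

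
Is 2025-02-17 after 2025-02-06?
Yes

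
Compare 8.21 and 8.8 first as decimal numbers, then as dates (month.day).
As decimals: 8.21 < 8.8. As dates: 8/21 is later than 8/8 (day 21 > day 8).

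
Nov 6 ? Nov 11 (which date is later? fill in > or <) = <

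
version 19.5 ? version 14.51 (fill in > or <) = >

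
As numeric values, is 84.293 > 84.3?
False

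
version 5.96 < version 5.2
False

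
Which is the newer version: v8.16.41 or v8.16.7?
v8.16.41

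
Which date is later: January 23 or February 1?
February 1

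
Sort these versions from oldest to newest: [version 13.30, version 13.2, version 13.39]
[version 13.2, version 13.30, version 13.39]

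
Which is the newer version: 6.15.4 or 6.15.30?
6.15.30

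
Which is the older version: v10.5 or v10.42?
v10.5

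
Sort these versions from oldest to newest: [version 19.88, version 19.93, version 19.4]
[version 19.4, version 19.88, version 19.93]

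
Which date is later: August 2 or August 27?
August 27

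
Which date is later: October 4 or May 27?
October 4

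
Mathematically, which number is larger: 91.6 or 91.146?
91.6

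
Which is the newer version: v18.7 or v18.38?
v18.38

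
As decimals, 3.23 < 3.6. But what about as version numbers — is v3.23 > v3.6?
True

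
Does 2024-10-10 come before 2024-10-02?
No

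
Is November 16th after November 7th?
Yes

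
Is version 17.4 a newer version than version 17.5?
No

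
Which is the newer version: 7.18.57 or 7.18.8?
7.18.57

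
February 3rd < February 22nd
True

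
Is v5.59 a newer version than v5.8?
Yes. Version numbers are compared segment by segment as integers, not as decimals: minor version 59 > 8, so v5.59 > v5.8 (even though the decimal 5.59 < 5.8).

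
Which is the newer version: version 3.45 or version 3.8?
version 3.45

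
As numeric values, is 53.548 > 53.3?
True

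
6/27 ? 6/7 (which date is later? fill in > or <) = >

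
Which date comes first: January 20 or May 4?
January 20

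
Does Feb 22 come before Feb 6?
No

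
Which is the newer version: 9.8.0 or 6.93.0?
9.8.0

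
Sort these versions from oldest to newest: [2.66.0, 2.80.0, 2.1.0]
[2.1.0, 2.66.0, 2.80.0]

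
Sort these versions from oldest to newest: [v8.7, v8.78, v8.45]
[v8.7, v8.45, v8.78]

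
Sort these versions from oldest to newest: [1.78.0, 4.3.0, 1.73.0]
[1.73.0, 1.78.0, 4.3.0]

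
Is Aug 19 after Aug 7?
Yes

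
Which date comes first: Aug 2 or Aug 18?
Aug 2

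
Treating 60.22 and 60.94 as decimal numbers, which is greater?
60.94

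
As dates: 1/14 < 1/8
False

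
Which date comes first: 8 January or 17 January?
8 January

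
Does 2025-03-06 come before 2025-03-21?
Yes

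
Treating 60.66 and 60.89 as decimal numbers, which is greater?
60.89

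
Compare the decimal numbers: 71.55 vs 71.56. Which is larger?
71.56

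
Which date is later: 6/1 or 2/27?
6/1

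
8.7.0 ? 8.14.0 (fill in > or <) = <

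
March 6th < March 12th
True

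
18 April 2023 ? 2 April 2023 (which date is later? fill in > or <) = >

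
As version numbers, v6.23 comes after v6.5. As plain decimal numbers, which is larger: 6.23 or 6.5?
6.5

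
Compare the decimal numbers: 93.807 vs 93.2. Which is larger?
93.807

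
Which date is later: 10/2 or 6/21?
10/2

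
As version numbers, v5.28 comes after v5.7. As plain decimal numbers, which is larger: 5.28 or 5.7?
5.7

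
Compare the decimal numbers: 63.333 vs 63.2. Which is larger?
63.333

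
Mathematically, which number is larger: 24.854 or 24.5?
24.854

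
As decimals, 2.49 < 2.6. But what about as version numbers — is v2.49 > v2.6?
True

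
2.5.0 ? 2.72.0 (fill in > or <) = <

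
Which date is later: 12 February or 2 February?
12 February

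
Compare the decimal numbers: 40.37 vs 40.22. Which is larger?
40.37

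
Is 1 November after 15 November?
No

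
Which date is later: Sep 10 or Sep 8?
Sep 10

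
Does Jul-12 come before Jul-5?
No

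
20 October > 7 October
True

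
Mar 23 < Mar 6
False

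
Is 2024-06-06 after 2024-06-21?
No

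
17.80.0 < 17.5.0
False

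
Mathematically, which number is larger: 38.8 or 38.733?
38.8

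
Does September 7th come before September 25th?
Yes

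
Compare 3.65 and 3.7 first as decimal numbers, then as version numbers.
As decimals: 3.65 < 3.7. As versions: v3.65 > v3.7 (minor version 65 > 7).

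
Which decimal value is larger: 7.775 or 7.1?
7.775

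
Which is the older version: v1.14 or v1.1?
v1.1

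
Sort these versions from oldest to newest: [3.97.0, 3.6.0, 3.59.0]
[3.6.0, 3.59.0, 3.97.0]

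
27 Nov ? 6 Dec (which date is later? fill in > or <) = <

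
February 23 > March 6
False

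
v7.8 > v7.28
False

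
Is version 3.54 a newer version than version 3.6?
Yes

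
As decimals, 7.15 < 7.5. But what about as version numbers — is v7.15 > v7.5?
True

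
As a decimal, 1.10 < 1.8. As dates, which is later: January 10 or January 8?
January 10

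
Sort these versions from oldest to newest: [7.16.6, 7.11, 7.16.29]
[7.11, 7.16.6, 7.16.29]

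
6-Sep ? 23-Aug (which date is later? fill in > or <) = >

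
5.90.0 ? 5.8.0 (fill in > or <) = >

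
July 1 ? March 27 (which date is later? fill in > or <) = >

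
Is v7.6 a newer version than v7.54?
No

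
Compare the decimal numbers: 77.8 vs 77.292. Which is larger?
77.8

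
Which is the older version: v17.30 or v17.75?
v17.30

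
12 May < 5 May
False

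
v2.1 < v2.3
True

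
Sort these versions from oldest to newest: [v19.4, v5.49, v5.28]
[v5.28, v5.49, v19.4]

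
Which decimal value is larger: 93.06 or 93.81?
93.81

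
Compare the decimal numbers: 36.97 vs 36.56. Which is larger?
36.97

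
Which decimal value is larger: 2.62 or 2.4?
2.62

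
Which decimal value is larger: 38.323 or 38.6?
38.6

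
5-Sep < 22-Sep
True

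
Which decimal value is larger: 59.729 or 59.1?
59.729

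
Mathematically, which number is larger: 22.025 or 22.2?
22.2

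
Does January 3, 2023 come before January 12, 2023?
Yes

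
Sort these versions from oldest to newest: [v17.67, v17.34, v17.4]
[v17.4, v17.34, v17.67]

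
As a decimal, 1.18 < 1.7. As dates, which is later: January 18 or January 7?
January 18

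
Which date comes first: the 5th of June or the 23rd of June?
the 5th of June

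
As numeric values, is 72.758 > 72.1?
True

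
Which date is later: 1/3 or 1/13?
1/13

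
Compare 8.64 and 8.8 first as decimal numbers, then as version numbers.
As decimals: 8.64 < 8.8. As versions: v8.64 > v8.8 (minor version 64 > 8).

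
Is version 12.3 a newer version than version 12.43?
No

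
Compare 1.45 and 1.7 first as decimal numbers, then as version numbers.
As decimals: 1.45 < 1.7. As versions: v1.45 > v1.7 (minor version 45 > 7).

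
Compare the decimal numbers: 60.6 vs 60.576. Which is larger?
60.6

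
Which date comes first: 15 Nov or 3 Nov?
3 Nov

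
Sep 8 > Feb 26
True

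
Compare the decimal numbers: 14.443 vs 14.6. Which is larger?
14.6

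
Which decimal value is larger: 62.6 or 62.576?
62.6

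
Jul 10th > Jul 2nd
True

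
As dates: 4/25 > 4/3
True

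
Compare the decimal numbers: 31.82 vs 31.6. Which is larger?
31.82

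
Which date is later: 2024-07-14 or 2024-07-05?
2024-07-14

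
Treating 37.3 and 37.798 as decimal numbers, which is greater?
37.798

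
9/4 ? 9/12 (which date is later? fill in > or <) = <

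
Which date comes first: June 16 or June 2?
June 2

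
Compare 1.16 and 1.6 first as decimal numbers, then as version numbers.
As decimals: 1.16 < 1.6. As versions: v1.16 > v1.6 (minor version 16 > 6).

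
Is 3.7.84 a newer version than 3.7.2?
Yes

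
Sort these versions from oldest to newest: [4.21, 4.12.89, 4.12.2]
[4.12.2, 4.12.89, 4.21]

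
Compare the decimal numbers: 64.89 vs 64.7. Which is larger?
64.89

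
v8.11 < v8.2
False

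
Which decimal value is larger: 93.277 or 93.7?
93.7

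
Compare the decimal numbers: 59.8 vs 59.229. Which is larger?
59.8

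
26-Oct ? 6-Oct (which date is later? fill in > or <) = >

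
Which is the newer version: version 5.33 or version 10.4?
version 10.4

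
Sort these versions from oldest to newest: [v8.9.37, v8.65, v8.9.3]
[v8.9.3, v8.9.37, v8.65]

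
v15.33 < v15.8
False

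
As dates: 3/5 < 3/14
True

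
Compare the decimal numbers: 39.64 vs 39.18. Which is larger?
39.64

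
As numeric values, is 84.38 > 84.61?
False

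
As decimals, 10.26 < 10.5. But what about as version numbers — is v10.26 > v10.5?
True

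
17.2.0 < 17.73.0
True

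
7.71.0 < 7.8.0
False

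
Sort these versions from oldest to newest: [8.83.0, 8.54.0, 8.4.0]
[8.4.0, 8.54.0, 8.83.0]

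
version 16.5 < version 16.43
True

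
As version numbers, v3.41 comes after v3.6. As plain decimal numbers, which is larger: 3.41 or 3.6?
3.6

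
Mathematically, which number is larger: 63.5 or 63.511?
63.511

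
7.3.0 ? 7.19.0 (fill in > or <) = <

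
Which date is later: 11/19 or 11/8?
11/19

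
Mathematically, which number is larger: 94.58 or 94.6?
94.6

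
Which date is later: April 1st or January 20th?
April 1st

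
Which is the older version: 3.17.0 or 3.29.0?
3.17.0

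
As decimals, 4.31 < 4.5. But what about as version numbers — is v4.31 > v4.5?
True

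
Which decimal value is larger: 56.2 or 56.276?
56.276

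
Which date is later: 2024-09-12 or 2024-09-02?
2024-09-12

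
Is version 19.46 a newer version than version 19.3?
Yes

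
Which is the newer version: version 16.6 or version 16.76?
version 16.76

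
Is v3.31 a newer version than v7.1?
No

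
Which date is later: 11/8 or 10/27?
11/8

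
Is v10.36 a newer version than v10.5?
Yes. Version numbers are compared segment by segment as integers, not as decimals: minor version 36 > 5, so v10.36 > v10.5 (even though the decimal 10.36 < 10.5).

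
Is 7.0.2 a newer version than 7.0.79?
No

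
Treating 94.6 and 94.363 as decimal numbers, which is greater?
94.6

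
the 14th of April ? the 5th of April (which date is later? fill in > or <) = >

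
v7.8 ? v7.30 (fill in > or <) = <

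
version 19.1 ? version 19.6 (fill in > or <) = <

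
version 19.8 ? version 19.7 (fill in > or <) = >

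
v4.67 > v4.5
True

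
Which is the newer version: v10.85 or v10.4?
v10.85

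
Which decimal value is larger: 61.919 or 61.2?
61.919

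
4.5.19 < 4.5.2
False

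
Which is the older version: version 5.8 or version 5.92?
version 5.8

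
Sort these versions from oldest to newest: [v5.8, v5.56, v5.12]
[v5.8, v5.12, v5.56]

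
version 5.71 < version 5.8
False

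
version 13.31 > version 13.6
True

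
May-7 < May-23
True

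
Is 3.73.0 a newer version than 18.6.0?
No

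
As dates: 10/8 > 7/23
True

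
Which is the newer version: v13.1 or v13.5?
v13.5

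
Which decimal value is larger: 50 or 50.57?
50.57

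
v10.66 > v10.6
True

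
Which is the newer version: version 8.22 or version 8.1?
version 8.22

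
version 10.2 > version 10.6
False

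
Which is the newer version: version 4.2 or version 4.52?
version 4.52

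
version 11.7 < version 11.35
True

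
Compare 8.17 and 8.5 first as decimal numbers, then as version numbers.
As decimals: 8.17 < 8.5. As versions: v8.17 > v8.5 (minor version 17 > 5).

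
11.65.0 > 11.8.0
True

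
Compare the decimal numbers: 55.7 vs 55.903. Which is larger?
55.903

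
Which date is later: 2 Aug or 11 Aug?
11 Aug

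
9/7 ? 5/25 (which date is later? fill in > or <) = >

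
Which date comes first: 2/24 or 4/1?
2/24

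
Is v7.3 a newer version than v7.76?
No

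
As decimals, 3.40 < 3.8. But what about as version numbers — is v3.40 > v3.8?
True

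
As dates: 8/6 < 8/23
True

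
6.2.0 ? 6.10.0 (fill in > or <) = <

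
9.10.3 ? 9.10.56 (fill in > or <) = <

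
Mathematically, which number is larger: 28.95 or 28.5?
28.95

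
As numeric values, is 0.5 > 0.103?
True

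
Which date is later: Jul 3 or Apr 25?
Jul 3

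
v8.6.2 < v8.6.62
True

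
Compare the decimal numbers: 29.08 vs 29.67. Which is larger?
29.67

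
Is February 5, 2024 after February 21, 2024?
No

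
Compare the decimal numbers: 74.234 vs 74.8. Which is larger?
74.8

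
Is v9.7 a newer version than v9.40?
No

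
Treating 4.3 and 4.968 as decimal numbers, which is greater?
4.968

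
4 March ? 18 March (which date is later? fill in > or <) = <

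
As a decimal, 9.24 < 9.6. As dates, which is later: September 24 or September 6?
September 24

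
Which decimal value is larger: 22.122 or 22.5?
22.5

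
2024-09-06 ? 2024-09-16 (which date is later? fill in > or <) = <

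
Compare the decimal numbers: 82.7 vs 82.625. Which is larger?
82.7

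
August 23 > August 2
True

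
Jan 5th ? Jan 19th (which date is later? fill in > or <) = <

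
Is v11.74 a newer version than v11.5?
Yes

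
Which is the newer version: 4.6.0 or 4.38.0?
4.38.0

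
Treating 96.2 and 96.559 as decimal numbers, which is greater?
96.559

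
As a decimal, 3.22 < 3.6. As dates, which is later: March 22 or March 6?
March 22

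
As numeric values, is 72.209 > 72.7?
False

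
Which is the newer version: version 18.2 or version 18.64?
version 18.64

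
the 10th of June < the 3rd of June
False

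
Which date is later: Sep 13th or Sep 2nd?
Sep 13th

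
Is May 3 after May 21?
No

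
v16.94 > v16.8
True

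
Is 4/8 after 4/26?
No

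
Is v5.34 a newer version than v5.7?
Yes. Version numbers are compared segment by segment as integers, not as decimals: minor version 34 > 7, so v5.34 > v5.7 (even though the decimal 5.34 < 5.7).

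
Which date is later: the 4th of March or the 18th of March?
the 18th of March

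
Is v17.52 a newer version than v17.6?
Yes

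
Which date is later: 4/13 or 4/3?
4/13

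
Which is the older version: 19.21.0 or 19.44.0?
19.21.0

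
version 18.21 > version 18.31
False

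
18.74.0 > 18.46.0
True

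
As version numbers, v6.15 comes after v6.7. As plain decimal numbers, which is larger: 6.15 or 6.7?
6.7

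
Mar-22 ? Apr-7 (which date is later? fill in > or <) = <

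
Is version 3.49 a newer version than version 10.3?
No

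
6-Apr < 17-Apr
True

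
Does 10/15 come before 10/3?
No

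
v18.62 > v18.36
True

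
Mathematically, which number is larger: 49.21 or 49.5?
49.5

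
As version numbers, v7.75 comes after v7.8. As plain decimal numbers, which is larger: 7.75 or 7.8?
7.8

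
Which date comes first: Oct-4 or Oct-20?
Oct-4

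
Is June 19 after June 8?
Yes. Day 19 comes after day 8 in June — this is a date comparison, not a decimal one (the decimal 6.19 would be smaller than 6.8).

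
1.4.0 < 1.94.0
True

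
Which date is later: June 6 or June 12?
June 12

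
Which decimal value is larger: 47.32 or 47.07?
47.32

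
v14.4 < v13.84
False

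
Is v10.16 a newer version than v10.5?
Yes. Version numbers are compared segment by segment as integers, not as decimals: minor version 16 > 5, so v10.16 > v10.5 (even though the decimal 10.16 < 10.5).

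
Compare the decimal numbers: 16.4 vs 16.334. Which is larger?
16.4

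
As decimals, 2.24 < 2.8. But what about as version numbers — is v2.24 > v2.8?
True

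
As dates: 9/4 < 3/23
False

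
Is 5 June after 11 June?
No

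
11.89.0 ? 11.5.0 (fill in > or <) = >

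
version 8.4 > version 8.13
False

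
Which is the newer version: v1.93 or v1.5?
v1.93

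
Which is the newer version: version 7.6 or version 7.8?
version 7.8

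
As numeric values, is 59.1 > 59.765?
False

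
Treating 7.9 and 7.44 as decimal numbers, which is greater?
7.9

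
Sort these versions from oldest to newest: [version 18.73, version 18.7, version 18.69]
[version 18.7, version 18.69, version 18.73]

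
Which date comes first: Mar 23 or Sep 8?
Mar 23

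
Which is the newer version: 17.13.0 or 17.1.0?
17.13.0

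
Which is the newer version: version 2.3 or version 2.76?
version 2.76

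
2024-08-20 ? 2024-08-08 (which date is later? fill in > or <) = >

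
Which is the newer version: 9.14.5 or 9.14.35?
9.14.35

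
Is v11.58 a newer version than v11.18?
Yes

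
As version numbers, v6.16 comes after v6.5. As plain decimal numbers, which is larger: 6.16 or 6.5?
6.5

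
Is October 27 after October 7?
Yes. Day 27 comes after day 7 in October — this is a date comparison, not a decimal one (the decimal 10.27 would be smaller than 10.7).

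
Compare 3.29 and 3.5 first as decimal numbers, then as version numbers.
As decimals: 3.29 < 3.5. As versions: v3.29 > v3.5 (minor version 29 > 5).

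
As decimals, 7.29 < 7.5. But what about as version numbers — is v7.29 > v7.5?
True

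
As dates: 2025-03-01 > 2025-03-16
False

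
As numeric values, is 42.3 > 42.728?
False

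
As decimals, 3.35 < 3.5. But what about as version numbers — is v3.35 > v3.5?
True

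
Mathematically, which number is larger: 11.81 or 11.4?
11.81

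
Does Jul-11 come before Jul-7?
No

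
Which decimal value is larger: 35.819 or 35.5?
35.819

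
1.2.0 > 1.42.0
False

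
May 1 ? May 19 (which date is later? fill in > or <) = <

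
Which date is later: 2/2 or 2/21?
2/21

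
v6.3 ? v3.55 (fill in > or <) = >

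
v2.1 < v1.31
False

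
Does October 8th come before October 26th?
Yes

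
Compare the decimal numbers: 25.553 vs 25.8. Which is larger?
25.8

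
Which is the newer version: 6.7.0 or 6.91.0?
6.91.0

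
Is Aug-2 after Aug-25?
No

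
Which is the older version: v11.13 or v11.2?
v11.2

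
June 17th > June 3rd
True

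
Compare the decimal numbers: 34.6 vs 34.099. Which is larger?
34.6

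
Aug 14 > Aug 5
True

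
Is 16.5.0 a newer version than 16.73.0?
No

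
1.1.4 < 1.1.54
True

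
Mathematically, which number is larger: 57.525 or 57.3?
57.525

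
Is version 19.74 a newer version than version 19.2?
Yes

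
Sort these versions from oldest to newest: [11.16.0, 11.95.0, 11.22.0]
[11.16.0, 11.22.0, 11.95.0]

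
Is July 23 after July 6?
Yes. Day 23 comes after day 6 in July — this is a date comparison, not a decimal one (the decimal 7.23 would be smaller than 7.6).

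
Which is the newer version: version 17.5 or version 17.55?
version 17.55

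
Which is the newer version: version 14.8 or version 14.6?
version 14.8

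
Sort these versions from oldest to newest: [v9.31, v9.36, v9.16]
[v9.16, v9.31, v9.36]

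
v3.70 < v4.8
True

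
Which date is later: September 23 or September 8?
September 23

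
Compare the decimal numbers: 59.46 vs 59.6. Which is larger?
59.6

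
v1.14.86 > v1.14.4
True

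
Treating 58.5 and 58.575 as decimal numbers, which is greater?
58.575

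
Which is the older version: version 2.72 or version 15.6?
version 2.72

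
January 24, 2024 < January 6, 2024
False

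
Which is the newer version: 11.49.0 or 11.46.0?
11.49.0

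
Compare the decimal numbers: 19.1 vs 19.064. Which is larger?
19.1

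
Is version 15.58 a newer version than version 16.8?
No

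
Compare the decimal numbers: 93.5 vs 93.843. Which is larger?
93.843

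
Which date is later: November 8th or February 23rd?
November 8th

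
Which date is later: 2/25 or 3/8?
3/8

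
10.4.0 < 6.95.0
False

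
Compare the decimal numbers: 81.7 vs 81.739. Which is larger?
81.739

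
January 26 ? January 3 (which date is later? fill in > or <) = >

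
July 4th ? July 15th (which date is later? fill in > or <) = <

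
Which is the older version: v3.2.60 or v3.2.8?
v3.2.8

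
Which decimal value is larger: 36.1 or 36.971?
36.971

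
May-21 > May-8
True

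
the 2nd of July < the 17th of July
True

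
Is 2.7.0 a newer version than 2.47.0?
No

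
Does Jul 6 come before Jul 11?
Yes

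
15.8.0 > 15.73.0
False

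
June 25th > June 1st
True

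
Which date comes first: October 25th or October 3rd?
October 3rd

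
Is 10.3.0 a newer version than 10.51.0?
No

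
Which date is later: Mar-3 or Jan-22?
Mar-3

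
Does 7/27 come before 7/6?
No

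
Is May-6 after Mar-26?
Yes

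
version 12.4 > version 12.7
False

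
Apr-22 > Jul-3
False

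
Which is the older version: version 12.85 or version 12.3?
version 12.3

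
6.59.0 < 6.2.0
False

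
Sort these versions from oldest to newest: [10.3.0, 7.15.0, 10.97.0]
[7.15.0, 10.3.0, 10.97.0]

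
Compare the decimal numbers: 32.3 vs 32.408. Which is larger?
32.408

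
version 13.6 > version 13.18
False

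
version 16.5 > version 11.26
True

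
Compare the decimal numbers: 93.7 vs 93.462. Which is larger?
93.7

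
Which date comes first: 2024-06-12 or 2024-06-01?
2024-06-01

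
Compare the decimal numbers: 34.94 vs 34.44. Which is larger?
34.94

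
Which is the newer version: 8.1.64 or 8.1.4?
8.1.64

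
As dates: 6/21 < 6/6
False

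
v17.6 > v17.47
False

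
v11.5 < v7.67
False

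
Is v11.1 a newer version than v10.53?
Yes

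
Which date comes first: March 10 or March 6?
March 6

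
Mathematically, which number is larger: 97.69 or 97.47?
97.69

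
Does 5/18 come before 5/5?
No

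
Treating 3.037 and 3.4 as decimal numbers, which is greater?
3.4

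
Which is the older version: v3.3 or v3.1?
v3.1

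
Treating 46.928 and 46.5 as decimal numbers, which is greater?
46.928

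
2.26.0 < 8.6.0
True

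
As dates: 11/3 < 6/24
False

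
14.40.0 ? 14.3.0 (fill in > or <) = >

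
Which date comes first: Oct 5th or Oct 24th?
Oct 5th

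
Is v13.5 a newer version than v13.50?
No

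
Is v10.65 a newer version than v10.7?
Yes. Version numbers are compared segment by segment as integers, not as decimals: minor version 65 > 7, so v10.65 > v10.7 (even though the decimal 10.65 < 10.7).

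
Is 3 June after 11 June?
No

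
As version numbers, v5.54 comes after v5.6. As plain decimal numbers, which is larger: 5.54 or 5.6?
5.6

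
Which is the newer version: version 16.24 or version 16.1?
version 16.24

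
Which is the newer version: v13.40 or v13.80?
v13.80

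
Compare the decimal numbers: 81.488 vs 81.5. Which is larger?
81.5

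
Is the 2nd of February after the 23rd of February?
No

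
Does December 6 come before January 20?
No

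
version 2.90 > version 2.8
True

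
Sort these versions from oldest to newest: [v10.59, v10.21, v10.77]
[v10.21, v10.59, v10.77]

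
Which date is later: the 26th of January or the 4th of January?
the 26th of January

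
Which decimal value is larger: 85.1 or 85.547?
85.547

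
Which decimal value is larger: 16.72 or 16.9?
16.9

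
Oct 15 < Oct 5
False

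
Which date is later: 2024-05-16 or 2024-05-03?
2024-05-16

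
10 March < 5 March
False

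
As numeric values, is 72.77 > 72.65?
True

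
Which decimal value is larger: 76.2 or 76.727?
76.727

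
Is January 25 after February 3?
No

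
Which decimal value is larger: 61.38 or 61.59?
61.59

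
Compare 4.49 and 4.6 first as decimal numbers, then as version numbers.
As decimals: 4.49 < 4.6. As versions: v4.49 > v4.6 (minor version 49 > 6).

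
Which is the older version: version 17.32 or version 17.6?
version 17.6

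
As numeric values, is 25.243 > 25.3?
False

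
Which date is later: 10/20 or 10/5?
10/20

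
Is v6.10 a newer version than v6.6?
Yes. Version numbers are compared segment by segment as integers, not as decimals: minor version 10 > 6, so v6.10 > v6.6 (even though the decimal 6.10 < 6.6).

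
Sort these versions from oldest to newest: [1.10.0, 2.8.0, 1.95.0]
[1.10.0, 1.95.0, 2.8.0]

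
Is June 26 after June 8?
Yes. Day 26 comes after day 8 in June — this is a date comparison, not a decimal one (the decimal 6.26 would be smaller than 6.8).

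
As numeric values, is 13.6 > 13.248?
True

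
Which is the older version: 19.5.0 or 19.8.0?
19.5.0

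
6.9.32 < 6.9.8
False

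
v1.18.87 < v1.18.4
False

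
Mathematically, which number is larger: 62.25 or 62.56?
62.56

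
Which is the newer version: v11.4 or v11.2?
v11.4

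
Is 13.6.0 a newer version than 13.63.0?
No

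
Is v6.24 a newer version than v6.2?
Yes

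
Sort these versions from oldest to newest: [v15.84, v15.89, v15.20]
[v15.20, v15.84, v15.89]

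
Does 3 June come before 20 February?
No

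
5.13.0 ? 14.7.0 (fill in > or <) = <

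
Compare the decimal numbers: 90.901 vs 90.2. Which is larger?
90.901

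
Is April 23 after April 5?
Yes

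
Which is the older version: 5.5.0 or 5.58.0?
5.5.0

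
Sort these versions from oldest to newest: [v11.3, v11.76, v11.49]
[v11.3, v11.49, v11.76]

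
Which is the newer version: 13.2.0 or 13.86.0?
13.86.0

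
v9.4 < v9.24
True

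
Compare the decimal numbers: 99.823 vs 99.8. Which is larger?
99.823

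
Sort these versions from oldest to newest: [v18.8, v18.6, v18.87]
[v18.6, v18.8, v18.87]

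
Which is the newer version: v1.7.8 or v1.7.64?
v1.7.64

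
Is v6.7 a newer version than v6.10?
No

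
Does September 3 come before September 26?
Yes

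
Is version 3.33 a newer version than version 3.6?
Yes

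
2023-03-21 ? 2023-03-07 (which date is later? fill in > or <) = >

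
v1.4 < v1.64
True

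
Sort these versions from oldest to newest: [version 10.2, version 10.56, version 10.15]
[version 10.2, version 10.15, version 10.56]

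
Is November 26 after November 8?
Yes. Day 26 comes after day 8 in November — this is a date comparison, not a decimal one (the decimal 11.26 would be smaller than 11.8).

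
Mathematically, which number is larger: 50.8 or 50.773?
50.8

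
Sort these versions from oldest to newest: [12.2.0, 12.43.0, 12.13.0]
[12.2.0, 12.13.0, 12.43.0]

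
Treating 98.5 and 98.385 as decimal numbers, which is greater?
98.5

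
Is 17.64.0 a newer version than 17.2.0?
Yes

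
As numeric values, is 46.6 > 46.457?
True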